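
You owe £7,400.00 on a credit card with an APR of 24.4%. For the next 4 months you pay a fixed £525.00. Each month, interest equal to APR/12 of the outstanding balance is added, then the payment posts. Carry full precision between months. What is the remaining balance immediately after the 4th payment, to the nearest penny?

£5,855.55

Monthly rate r = 24.4%/12 = 2.03333% = 0.0203333.
Each month: B ← B·(1+r) − £525.00.
Month 1: interest £150.47; balance after payment £7,025.47.
Month 2: interest £142.85; balance after payment £6,643.32.
Month 3: interest £135.08; balance after payment £6,253.40.
Month 4: interest £127.15; balance after payment £5,855.55.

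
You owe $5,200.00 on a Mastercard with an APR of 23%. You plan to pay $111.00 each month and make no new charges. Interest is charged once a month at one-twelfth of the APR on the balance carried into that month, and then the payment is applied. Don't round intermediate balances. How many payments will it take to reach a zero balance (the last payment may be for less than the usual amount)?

121 months

Monthly rate r = 23%/12 = 1.91667% = 0.0191667.
Recurrence: B ← B·(1+r) − $111.00.
Month 1: interest $99.67; balance after payment $5,188.67.
Month 2: interest $99.45; balance after payment $5,177.12.
Closed form: n = −ln(1 − rB₀/P)/ln(1+r) = −ln(0.1021)/ln(1.01917) ≈ 120.187, so the balance reaches zero during payment 121.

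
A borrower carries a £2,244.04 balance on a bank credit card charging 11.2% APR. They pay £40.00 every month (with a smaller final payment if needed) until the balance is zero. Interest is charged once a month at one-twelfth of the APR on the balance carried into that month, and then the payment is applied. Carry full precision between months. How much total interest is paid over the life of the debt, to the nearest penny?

£948.73

Monthly rate r = 11.2%/12 = 0.933333% = 0.00933333.
Payoff takes n = ⌈−ln(1 − rB₀/P)/ln(1+r)⌉ = ⌈79.818⌉ = 80 payments; the last is £32.77.
Total paid = 79·£40.00 + £32.77 = £3,192.77.
Total interest = total paid − principal = £3,192.77 − £2,244.04 = £948.73.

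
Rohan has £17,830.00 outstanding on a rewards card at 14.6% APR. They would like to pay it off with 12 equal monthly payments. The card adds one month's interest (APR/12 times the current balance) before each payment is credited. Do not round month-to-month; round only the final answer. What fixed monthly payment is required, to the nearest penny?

£1,605.94

Monthly rate r = 14.6%/12 = 1.21667% = 0.0121667.
Level-payment amortization: P = B₀·r / (1 − (1+r)^(−n)) = 17830.00·0.0121667 / (1 − 1.01217^(−12)).
Denominator 1 − (1+r)^(−12) = 0.135080614.
P = 216.932 / 0.135080614 ≈ 1605.94.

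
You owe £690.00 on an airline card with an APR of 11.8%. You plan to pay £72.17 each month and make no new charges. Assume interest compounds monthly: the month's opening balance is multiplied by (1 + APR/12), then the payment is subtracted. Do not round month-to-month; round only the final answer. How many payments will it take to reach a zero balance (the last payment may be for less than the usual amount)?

11 months

Monthly rate r = 11.8%/12 = 0.983333% = 0.00983333.
Recurrence: B ← B·(1+r) − £72.17.
Month 1: interest £6.79; balance after payment £624.62.
Month 2: interest £6.14; balance after payment £558.59.
Closed form: n = −ln(1 − rB₀/P)/ln(1+r) = −ln(0.90599)/ln(1.00983) ≈ 10.090, so the balance reaches zero during payment 11.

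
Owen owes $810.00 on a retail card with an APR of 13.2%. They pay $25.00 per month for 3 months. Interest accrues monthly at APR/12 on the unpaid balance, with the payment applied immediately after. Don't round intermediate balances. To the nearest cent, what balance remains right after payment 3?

Monthly rate r = 13.2%/12 = 1.1% = 0.011.
Each month: B ← B·(1+r) − $25.00.
Month 1: interest $8.91; balance after payment $793.91.
Month 2: interest $8.73; balance after payment $777.64.
Month 3: interest $8.55; balance after payment $761.20.

$761.20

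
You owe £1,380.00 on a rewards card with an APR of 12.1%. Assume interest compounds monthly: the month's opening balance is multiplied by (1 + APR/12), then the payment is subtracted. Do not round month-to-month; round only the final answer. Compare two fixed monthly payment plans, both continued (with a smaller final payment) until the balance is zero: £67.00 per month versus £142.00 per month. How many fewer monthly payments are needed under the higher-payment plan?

13 fewer payments

Monthly rate r = 12.1%/12 = 1.00833% = 0.0100833.
At £67.00/mo: n = ⌈−ln(1 − rB₀/P)/ln(1+r)⌉ = 24 payments (last £13.70); total interest = total paid − £1,380.00 = £174.70.
At £142.00/mo: 11 payments (last £39.84); total interest £79.84.
Payments saved = 24 − 11 = 13.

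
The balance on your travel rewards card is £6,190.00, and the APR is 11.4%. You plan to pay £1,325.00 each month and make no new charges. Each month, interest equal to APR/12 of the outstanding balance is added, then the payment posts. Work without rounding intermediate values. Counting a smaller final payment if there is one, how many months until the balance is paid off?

Monthly rate r = 11.4%/12 = 0.95% = 0.0095.
Recurrence: B ← B·(1+r) − £1,325.00.
Month 1: interest £58.80; balance after payment £4,923.81.
Month 2: interest £46.78; balance after payment £3,645.58.
Month 3: interest £34.63; balance after payment £2,355.21.
Month 4: interest £22.37; balance after payment £1,052.59.
Month 5: interest £10.00; balance after payment £0.00.

5 months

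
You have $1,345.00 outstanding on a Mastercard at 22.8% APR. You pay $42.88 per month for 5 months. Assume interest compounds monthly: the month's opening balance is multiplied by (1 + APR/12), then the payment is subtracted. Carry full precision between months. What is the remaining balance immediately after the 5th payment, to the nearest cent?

$1,255.02

Monthly rate r = 22.8%/12 = 1.9% = 0.019.
Each month: B ← B·(1+r) − $42.88.
Month 1: interest $25.55; balance after payment $1,327.67.
Month 2: interest $25.23; balance after payment $1,310.02.
Month 3: interest $24.89; balance after payment $1,292.03.
Month 4: interest $24.55; balance after payment $1,273.70.
Month 5: interest $24.20; balance after payment $1,255.02.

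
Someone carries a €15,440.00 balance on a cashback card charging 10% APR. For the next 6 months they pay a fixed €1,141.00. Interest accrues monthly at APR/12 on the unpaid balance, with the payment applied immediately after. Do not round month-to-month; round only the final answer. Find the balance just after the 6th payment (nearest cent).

€9,238.04

Monthly rate r = 10%/12 = 0.833333% = 0.00833333.
Each month: B ← B·(1+r) − €1,141.00.
Month 1: interest €128.67; balance after payment €14,427.67.
Month 2: interest €120.23; balance after payment €13,406.90.
Month 3: interest €111.72; balance after payment €12,377.62.
Month 4: interest €103.15; balance after payment €11,339.77.
Month 5: interest €94.50; balance after payment €10,293.27.
Month 6: interest €85.78; balance after payment €9,238.04.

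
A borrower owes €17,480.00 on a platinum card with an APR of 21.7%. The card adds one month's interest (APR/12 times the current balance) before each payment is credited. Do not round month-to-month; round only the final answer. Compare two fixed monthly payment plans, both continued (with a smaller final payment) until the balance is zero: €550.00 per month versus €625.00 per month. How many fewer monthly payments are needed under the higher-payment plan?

8 fewer payments

Monthly rate r = 21.7%/12 = 1.80833% = 0.0180833.
At €550.00/mo: n = ⌈−ln(1 − rB₀/P)/ln(1+r)⌉ = 48 payments (last €390.37); total interest = total paid − €17,480.00 = €8,760.37.
At €625.00/mo: 40 payments (last €202.59); total interest €7,097.59.
Payments saved = 48 − 40 = 8.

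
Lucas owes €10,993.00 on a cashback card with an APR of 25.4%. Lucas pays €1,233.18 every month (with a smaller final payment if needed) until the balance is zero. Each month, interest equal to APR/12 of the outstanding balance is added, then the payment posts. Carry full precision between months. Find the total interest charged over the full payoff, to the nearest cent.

€1,318.05

Monthly rate r = 25.4%/12 = 2.11667% = 0.0211667.
Payoff takes n = ⌈−ln(1 − rB₀/P)/ln(1+r)⌉ = ⌈9.983⌉ = 10 payments; the last is €1,212.43.
Total paid = 9·€1,233.18 + €1,212.43 = €12,311.05.
Total interest = total paid − principal = €12,311.05 − €10,993.00 = €1,318.05.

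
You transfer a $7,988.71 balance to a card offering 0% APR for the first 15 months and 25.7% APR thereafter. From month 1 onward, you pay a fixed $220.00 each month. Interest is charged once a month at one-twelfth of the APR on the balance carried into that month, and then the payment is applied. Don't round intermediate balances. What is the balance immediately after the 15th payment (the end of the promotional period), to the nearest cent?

Promo months 1–15 at r₀ = 0%/12 = 0; months 16+ at r₁ = 25.7%/12 = 0.0214167.
After month 15 (no interest yet): B = $7,988.71 − 15·$220.00 = $4,688.71.

$4,688.71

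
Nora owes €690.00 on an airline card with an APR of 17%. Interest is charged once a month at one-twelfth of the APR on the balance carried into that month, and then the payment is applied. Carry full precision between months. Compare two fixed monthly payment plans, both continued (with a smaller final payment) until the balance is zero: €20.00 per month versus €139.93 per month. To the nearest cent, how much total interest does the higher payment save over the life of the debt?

Monthly rate r = 17%/12 = 1.41667% = 0.0141667.
At €20.00/mo: n = ⌈−ln(1 − rB₀/P)/ln(1+r)⌉ = 48 payments (last €13.87); total interest = total paid − €690.00 = €263.87.
At €139.93/mo: 6 payments (last €20.81); total interest €30.46.
Interest saved = €263.87 − €30.46 = €233.41.

€233.41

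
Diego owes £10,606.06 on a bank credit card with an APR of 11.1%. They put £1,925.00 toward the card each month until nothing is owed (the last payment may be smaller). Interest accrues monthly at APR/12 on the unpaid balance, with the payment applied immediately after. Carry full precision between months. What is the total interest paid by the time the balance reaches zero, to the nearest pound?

Monthly rate r = 11.1%/12 = 0.925% = 0.00925.
Payoff takes n = ⌈−ln(1 − rB₀/P)/ln(1+r)⌉ = ⌈5.681⌉ = 6 payments; the last is £1,313.07.
Total paid = 5·£1,925.00 + £1,313.07 = £10,938.07.
Total interest = total paid − principal = £10,938.07 − £10,606.06 = £332.01.

£332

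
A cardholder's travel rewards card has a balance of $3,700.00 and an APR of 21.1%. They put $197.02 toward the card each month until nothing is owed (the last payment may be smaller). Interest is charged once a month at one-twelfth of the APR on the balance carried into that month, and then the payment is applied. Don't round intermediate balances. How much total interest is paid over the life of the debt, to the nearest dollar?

Monthly rate r = 21.1%/12 = 1.75833% = 0.0175833.
Payoff takes n = ⌈−ln(1 − rB₀/P)/ln(1+r)⌉ = ⌈22.994⌉ = 23 payments; the last is $195.80.
Total paid = 22·$197.02 + $195.80 = $4,530.24.
Total interest = total paid − principal = $4,530.24 − $3,700.00 = $830.24.

$830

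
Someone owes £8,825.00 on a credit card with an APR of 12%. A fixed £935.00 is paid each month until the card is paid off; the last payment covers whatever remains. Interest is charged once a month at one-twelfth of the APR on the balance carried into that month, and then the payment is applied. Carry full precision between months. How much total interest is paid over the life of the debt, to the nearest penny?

Monthly rate r = 12%/12 = 1% = 0.01.
Payoff takes n = ⌈−ln(1 − rB₀/P)/ln(1+r)⌉ = ⌈9.964⌉ = 10 payments; the last is £901.12.
Total paid = 9·£935.00 + £901.12 = £9,316.12.
Total interest = total paid − principal = £9,316.12 − £8,825.00 = £491.12.

£491.12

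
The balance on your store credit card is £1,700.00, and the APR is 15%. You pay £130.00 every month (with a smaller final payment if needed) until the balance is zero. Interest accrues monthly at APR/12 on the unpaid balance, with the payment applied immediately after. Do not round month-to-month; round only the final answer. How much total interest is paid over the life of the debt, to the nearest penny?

£167.99

Monthly rate r = 15%/12 = 1.25% = 0.0125.
Payoff takes n = ⌈−ln(1 − rB₀/P)/ln(1+r)⌉ = ⌈14.368⌉ = 15 payments; the last is £47.99.
Total paid = 14·£130.00 + £47.99 = £1,867.99.
Total interest = total paid − principal = £1,867.99 − £1,700.00 = £167.99.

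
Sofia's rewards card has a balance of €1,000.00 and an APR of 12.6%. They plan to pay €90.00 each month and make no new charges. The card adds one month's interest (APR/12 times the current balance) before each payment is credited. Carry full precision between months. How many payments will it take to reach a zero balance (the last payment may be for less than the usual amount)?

12 payments

Monthly rate r = 12.6%/12 = 1.05% = 0.0105.
Recurrence: B ← B·(1+r) − €90.00.
Month 1: interest €10.50; balance after payment €920.50.
Month 2: interest €9.67; balance after payment €840.17.
Closed form: n = −ln(1 − rB₀/P)/ln(1+r) = −ln(0.88333)/ln(1.0105) ≈ 11.876, so the balance reaches zero during payment 12.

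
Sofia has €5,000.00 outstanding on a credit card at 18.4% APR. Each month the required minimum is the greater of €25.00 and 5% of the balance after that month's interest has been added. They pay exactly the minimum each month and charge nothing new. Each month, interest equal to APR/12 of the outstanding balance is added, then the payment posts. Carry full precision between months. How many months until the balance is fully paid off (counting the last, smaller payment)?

88 months

Monthly rate r = 18.4%/12 = 1.53333% = 0.0153333.
While 5% of the post-interest balance exceeds €25.00, each month B ← (B·(1+r))·(1 − 0.05), i.e. B shrinks by the factor (1+r)·0.95 = 0.96457.
This holds for months 1–65. Entering month 66 the balance is €479.25; 5% of the post-interest balance is now below €25.00, so the flat €25.00 minimum applies from here.
From month 66 a fixed €25.00 at rate r clears €479.25 in 23 more payments. Total: 65 + 23 = 88 months.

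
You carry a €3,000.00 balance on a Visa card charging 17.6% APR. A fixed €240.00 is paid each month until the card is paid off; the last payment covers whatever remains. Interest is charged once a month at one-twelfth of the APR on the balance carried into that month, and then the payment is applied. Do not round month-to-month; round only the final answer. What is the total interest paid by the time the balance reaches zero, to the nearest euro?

€338

Monthly rate r = 17.6%/12 = 1.46667% = 0.0146667.
Payoff takes n = ⌈−ln(1 − rB₀/P)/ln(1+r)⌉ = ⌈13.909⌉ = 14 payments; the last is €218.42.
Total paid = 13·€240.00 + €218.42 = €3,338.42.
Total interest = total paid − principal = €3,338.42 − €3,000.00 = €338.42.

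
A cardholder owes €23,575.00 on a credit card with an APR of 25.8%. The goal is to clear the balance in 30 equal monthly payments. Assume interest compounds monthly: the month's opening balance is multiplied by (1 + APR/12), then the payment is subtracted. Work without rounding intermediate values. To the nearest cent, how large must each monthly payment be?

€1,074.46

Monthly rate r = 25.8%/12 = 2.15% = 0.0215.
Level-payment amortization: P = B₀·r / (1 − (1+r)^(−n)) = 23575.00·0.0215 / (1 − 1.0215^(−30)).
Denominator 1 − (1+r)^(−30) = 0.471738609.
P = 506.863 / 0.471738609 ≈ 1074.46.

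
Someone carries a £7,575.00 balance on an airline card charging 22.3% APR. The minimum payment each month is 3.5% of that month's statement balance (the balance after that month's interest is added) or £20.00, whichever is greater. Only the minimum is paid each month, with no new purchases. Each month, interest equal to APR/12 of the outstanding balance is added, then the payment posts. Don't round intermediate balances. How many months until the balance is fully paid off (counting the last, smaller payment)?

Monthly rate r = 22.3%/12 = 1.85833% = 0.0185833.
While 3.5% of the post-interest balance exceeds £20.00, each month B ← (B·(1+r))·(1 − 0.035), i.e. B shrinks by the factor (1+r)·0.965 = 0.98293.
This holds for months 1–152. Entering month 153 the balance is £553.37; 3.5% of the post-interest balance is now below £20.00, so the flat £20.00 minimum applies from here.
From month 153 a fixed £20.00 at rate r clears £553.37 in 40 more payments. Total: 152 + 40 = 192 months.

192 months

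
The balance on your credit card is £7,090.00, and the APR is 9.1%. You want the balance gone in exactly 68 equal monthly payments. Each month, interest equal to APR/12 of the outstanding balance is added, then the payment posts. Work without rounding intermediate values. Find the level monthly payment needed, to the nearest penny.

£133.83

Monthly rate r = 9.1%/12 = 0.758333% = 0.00758333.
Level-payment amortization: P = B₀·r / (1 − (1+r)^(−n)) = 7090.00·0.00758333 / (1 − 1.00758^(−68)).
Denominator 1 − (1+r)^(−68) = 0.401734868.
P = 53.7658 / 0.401734868 ≈ 133.83.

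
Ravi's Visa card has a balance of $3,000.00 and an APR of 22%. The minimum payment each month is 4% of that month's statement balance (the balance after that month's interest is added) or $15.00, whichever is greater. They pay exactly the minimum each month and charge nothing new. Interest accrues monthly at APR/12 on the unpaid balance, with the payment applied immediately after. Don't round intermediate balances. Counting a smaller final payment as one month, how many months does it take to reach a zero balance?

126 months

Monthly rate r = 22%/12 = 1.83333% = 0.0183333.
While 4% of the post-interest balance exceeds $15.00, each month B ← (B·(1+r))·(1 − 0.04), i.e. B shrinks by the factor (1+r)·0.96 = 0.9776.
This holds for months 1–93. Entering month 94 the balance is $364.85; 4% of the post-interest balance is now below $15.00, so the flat $15.00 minimum applies from here.
From month 94 a fixed $15.00 at rate r clears $364.85 in 33 more payments. Total: 93 + 33 = 126 months.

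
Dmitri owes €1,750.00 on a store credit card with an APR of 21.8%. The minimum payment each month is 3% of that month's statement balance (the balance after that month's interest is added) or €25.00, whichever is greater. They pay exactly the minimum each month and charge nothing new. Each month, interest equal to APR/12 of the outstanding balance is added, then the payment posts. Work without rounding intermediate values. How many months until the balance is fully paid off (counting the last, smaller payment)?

112 months

Monthly rate r = 21.8%/12 = 1.81667% = 0.0181667.
While 3% of the post-interest balance exceeds €25.00, each month B ← (B·(1+r))·(1 − 0.03), i.e. B shrinks by the factor (1+r)·0.97 = 0.98762.
This holds for months 1–62. Entering month 63 the balance is €808.45; 3% of the post-interest balance is now below €25.00, so the flat €25.00 minimum applies from here.
From month 63 a fixed €25.00 at rate r clears €808.45 in 50 more payments. Total: 62 + 50 = 112 months.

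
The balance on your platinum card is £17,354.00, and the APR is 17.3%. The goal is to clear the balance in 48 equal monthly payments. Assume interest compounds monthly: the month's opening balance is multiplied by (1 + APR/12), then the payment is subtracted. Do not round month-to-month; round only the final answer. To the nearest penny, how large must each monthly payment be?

Monthly rate r = 17.3%/12 = 1.44167% = 0.0144167.
Level-payment amortization: P = B₀·r / (1 − (1+r)^(−n)) = 17354.00·0.0144167 / (1 − 1.01442^(−48)).
Denominator 1 − (1+r)^(−48) = 0.496946757.
P = 250.187 / 0.496946757 ≈ 503.45.

£503.45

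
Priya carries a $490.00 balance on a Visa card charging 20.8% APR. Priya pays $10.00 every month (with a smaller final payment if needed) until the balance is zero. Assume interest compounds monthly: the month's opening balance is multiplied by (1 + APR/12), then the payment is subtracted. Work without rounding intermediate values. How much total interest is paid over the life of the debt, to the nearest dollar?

Monthly rate r = 20.8%/12 = 1.73333% = 0.0173333.
Payoff takes n = ⌈−ln(1 − rB₀/P)/ln(1+r)⌉ = ⌈110.137⌉ = 111 payments; the last is $1.38.
Total paid = 110·$10.00 + $1.38 = $1,101.38.
Total interest = total paid − principal = $1,101.38 − $490.00 = $611.38.

$611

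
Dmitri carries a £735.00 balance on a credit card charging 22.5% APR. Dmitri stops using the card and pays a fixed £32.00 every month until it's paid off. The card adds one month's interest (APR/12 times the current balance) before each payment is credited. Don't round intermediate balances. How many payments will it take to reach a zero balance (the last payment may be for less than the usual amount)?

31 months

Monthly rate r = 22.5%/12 = 1.875% = 0.01875.
Recurrence: B ← B·(1+r) − £32.00.
Month 1: interest £13.78; balance after payment £716.78.
Month 2: interest £13.44; balance after payment £698.22.
Closed form: n = −ln(1 − rB₀/P)/ln(1+r) = −ln(0.56934)/ln(1.01875) ≈ 30.323, so the balance reaches zero during payment 31.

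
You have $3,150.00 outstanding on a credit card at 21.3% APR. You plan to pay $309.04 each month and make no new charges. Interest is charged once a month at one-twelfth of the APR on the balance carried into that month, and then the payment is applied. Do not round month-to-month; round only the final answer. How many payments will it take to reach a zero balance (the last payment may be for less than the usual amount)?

Monthly rate r = 21.3%/12 = 1.775% = 0.01775.
Recurrence: B ← B·(1+r) − $309.04.
Month 1: interest $55.91; balance after payment $2,896.87.
Month 2: interest $51.42; balance after payment $2,639.25.
Closed form: n = −ln(1 − rB₀/P)/ln(1+r) = −ln(0.81908)/ln(1.01775) ≈ 11.343, so the balance reaches zero during payment 12.

12 months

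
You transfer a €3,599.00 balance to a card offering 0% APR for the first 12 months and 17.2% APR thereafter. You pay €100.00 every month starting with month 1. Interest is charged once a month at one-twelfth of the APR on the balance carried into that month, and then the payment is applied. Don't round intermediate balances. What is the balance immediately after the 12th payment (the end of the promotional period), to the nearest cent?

Promo months 1–12 at r₀ = 0%/12 = 0; months 13+ at r₁ = 17.2%/12 = 0.0143333.
After month 12 (no interest yet): B = €3,599.00 − 12·€100.00 = €2,399.00.

€2,399.00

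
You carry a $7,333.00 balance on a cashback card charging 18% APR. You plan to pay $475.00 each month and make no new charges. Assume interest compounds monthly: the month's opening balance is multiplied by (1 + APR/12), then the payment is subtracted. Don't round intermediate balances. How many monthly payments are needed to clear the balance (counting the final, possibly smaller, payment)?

18 payments

Monthly rate r = 18%/12 = 1.5% = 0.015.
Recurrence: B ← B·(1+r) − $475.00.
Month 1: interest $109.99; balance after payment $6,967.99.
Month 2: interest $104.52; balance after payment $6,597.51.
Closed form: n = −ln(1 − rB₀/P)/ln(1+r) = −ln(0.76843)/ln(1.015) ≈ 17.692, so the balance reaches zero during payment 18.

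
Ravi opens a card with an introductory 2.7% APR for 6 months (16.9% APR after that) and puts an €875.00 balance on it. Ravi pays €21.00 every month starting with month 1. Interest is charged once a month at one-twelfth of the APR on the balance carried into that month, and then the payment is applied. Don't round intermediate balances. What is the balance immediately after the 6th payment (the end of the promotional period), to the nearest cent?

€760.17

Promo months 1–6 at r₀ = 2.7%/12 = 0.00225; months 7+ at r₁ = 16.9%/12 = 0.0140833.
After month 6: iterate B ← B·(1+r₀) − €21.00 for 6 months → €760.17.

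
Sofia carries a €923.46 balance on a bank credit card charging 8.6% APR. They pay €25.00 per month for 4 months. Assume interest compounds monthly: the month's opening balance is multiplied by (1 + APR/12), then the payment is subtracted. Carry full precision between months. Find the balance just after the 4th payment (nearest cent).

€849.14

Monthly rate r = 8.6%/12 = 0.716667% = 0.00716667.
Each month: B ← B·(1+r) − €25.00.
Month 1: interest €6.62; balance after payment €905.08.
Month 2: interest €6.49; balance after payment €886.56.
Month 3: interest €6.35; balance after payment €867.92.
Month 4: interest €6.22; balance after payment €849.14.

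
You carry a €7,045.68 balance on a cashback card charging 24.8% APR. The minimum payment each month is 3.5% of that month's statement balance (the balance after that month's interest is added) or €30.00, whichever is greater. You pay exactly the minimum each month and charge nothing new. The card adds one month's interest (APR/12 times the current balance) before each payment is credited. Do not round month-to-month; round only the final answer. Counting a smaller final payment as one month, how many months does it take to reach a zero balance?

183 months

Monthly rate r = 24.8%/12 = 2.06667% = 0.0206667.
While 3.5% of the post-interest balance exceeds €30.00, each month B ← (B·(1+r))·(1 − 0.035), i.e. B shrinks by the factor (1+r)·0.965 = 0.98494.
This holds for months 1–141. Entering month 142 the balance is €829.68; 3.5% of the post-interest balance is now below €30.00, so the flat €30.00 minimum applies from here.
From month 142 a fixed €30.00 at rate r clears €829.68 in 42 more payments. Total: 141 + 42 = 183 months.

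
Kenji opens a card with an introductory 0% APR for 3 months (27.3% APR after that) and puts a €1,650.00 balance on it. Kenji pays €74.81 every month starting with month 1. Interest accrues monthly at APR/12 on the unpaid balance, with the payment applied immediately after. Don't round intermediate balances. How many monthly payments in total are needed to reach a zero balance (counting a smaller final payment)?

29 months

Promo months 1–3 at r₀ = 0%/12 = 0; months 4+ at r₁ = 27.3%/12 = 0.02275.
After month 3 (no interest yet): B = €1,650.00 − 3·€74.81 = €1,425.57.
Then at r₁ with €74.81/mo: n₂ = −ln(1 − r₁·B/P)/ln(1+r₁) ≈ 25.26 → 26 more payments.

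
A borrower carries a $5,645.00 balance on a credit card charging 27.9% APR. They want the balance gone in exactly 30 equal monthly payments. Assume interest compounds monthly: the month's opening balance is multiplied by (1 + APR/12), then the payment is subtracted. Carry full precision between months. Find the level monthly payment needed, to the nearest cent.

Monthly rate r = 27.9%/12 = 2.325% = 0.02325.
Level-payment amortization: P = B₀·r / (1 − (1+r)^(−n)) = 5645.00·0.02325 / (1 − 1.02325^(−30)).
Denominator 1 − (1+r)^(−30) = 0.498180654.
P = 131.246 / 0.498180654 ≈ 263.45.

$263.45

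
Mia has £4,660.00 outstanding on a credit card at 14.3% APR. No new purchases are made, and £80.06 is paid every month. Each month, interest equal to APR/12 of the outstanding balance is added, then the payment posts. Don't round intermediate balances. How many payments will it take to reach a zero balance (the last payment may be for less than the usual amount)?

100 payments

Monthly rate r = 14.3%/12 = 1.19167% = 0.0119167.
Recurrence: B ← B·(1+r) − £80.06.
Month 1: interest £55.53; balance after payment £4,635.47.
Month 2: interest £55.24; balance after payment £4,610.65.
Closed form: n = −ln(1 − rB₀/P)/ln(1+r) = −ln(0.30637)/ln(1.01192) ≈ 99.859, so the balance reaches zero during payment 100.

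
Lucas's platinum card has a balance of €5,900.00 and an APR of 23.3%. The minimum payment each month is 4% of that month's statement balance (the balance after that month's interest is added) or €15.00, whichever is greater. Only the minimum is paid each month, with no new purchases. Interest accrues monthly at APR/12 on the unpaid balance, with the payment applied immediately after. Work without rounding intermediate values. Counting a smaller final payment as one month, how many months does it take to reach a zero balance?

163 months

Monthly rate r = 23.3%/12 = 1.94167% = 0.0194167.
While 4% of the post-interest balance exceeds €15.00, each month B ← (B·(1+r))·(1 − 0.04), i.e. B shrinks by the factor (1+r)·0.96 = 0.97864.
This holds for months 1–129. Entering month 130 the balance is €364.09; 4% of the post-interest balance is now below €15.00, so the flat €15.00 minimum applies from here.
From month 130 a fixed €15.00 at rate r clears €364.09 in 34 more payments. Total: 129 + 34 = 163 months.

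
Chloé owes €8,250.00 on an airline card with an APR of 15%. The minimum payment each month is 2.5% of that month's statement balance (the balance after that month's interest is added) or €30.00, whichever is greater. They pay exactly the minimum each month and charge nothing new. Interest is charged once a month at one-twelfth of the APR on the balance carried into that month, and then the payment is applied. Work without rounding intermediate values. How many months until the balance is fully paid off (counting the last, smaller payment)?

206 months

Monthly rate r = 15%/12 = 1.25% = 0.0125.
While 2.5% of the post-interest balance exceeds €30.00, each month B ← (B·(1+r))·(1 − 0.025), i.e. B shrinks by the factor (1+r)·0.975 = 0.98719.
This holds for months 1–151. Entering month 152 the balance is €1,177.07; 2.5% of the post-interest balance is now below €30.00, so the flat €30.00 minimum applies from here.
From month 152 a fixed €30.00 at rate r clears €1,177.07 in 55 more payments. Total: 151 + 55 = 206 months.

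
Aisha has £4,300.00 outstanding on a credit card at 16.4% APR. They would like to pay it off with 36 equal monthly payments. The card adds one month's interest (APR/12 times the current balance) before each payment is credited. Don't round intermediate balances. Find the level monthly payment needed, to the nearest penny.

Monthly rate r = 16.4%/12 = 1.36667% = 0.0136667.
Level-payment amortization: P = B₀·r / (1 − (1+r)^(−n)) = 4300.00·0.0136667 / (1 − 1.01367^(−36)).
Denominator 1 − (1+r)^(−36) = 0.386557241.
P = 58.7667 / 0.386557241 ≈ 152.03.

£152.03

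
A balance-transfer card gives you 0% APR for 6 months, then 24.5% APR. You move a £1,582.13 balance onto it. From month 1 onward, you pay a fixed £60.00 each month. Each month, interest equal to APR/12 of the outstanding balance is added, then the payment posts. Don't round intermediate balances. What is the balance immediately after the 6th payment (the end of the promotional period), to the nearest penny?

£1,222.13

Promo months 1–6 at r₀ = 0%/12 = 0; months 7+ at r₁ = 24.5%/12 = 0.0204167.
After month 6 (no interest yet): B = £1,582.13 − 6·£60.00 = £1,222.13.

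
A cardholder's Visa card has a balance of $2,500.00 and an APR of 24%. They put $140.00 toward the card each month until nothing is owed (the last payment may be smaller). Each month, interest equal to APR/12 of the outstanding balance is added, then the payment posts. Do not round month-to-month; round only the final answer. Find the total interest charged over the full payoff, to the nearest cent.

$623.95

Monthly rate r = 24%/12 = 2% = 0.02.
Payoff takes n = ⌈−ln(1 − rB₀/P)/ln(1+r)⌉ = ⌈22.312⌉ = 23 payments; the last is $43.95.
Total paid = 22·$140.00 + $43.95 = $3,123.95.
Total interest = total paid − principal = $3,123.95 − $2,500.00 = $623.95.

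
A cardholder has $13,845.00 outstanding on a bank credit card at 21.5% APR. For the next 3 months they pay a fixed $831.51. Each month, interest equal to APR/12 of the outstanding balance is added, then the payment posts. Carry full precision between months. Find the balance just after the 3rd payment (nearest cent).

Monthly rate r = 21.5%/12 = 1.79167% = 0.0179167.
Each month: B ← B·(1+r) − $831.51.
Month 1: interest $248.06; balance after payment $13,261.55.
Month 2: interest $237.60; balance after payment $12,667.64.
Month 3: interest $226.96; balance after payment $12,063.09.

$12,063.09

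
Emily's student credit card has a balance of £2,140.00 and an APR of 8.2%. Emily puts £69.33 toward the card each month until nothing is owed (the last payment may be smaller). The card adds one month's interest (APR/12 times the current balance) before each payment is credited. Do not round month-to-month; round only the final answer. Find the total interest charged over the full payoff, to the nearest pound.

£272

Monthly rate r = 8.2%/12 = 0.683333% = 0.00683333.
Payoff takes n = ⌈−ln(1 − rB₀/P)/ln(1+r)⌉ = ⌈34.785⌉ = 35 payments; the last is £54.50.
Total paid = 34·£69.33 + £54.50 = £2,411.72.
Total interest = total paid − principal = £2,411.72 − £2,140.00 = £271.72.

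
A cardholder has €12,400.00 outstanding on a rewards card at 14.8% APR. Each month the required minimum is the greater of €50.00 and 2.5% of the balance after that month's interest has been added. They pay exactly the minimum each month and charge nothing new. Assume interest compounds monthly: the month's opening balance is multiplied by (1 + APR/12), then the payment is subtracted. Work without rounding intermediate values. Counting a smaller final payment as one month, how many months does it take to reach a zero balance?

196 months

Monthly rate r = 14.8%/12 = 1.23333% = 0.0123333.
While 2.5% of the post-interest balance exceeds €50.00, each month B ← (B·(1+r))·(1 − 0.025), i.e. B shrinks by the factor (1+r)·0.975 = 0.98702.
This holds for months 1–141. Entering month 142 the balance is €1,966.49; 2.5% of the post-interest balance is now below €50.00, so the flat €50.00 minimum applies from here.
From month 142 a fixed €50.00 at rate r clears €1,966.49 in 55 more payments. Total: 141 + 55 = 196 months.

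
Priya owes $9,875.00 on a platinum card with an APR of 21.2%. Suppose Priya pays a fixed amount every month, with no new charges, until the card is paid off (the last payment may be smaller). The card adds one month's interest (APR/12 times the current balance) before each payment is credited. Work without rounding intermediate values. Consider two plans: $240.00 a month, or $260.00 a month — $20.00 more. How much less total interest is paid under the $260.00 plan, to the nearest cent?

$1,282.87

Monthly rate r = 21.2%/12 = 1.76667% = 0.0176667.
At $240.00/mo: n = ⌈−ln(1 − rB₀/P)/ln(1+r)⌉ = 75 payments (last $28.08); total interest = total paid − $9,875.00 = $7,913.08.
At $260.00/mo: 64 payments (last $125.21); total interest $6,630.21.
Interest saved = $7,913.08 − $6,630.21 = $1,282.87.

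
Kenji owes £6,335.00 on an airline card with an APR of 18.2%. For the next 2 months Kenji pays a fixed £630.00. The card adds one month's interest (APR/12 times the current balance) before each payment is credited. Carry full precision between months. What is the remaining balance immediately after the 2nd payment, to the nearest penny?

Monthly rate r = 18.2%/12 = 1.51667% = 0.0151667.
Each month: B ← B·(1+r) − £630.00.
Month 1: interest £96.08; balance after payment £5,801.08.
Month 2: interest £87.98; balance after payment £5,259.06.

£5,259.06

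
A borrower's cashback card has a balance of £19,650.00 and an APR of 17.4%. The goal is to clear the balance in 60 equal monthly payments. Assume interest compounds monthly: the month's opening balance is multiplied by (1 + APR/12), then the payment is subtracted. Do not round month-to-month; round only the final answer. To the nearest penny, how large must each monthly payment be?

Monthly rate r = 17.4%/12 = 1.45% = 0.0145.
Level-payment amortization: P = B₀·r / (1 − (1+r)^(−n)) = 19650.00·0.0145 / (1 − 1.0145^(−60)).
Denominator 1 − (1+r)^(−60) = 0.578422991.
P = 284.925 / 0.578422991 ≈ 492.59.

£492.59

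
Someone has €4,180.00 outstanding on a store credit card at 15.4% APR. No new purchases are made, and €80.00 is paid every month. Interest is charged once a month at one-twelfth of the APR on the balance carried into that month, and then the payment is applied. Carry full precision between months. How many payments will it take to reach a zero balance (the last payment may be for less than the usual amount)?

88 payments

Monthly rate r = 15.4%/12 = 1.28333% = 0.0128333.
Recurrence: B ← B·(1+r) − €80.00.
Month 1: interest €53.64; balance after payment €4,153.64.
Month 2: interest €53.31; balance after payment €4,126.95.
Closed form: n = −ln(1 − rB₀/P)/ln(1+r) = −ln(0.32946)/ln(1.01283) ≈ 87.071, so the balance reaches zero during payment 88.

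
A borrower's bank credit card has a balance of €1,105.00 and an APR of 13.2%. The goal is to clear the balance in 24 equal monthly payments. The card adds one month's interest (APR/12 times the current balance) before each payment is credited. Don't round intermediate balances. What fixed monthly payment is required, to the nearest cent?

Monthly rate r = 13.2%/12 = 1.1% = 0.011.
Level-payment amortization: P = B₀·r / (1 − (1+r)^(−n)) = 1105.00·0.011 / (1 − 1.011^(−24)).
Denominator 1 − (1+r)^(−24) = 0.230918675.
P = 12.155 / 0.230918675 ≈ 52.64.

€52.64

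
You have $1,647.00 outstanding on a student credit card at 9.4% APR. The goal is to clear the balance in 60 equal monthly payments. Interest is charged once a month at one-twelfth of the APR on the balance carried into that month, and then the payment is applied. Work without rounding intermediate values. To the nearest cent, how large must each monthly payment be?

Monthly rate r = 9.4%/12 = 0.783333% = 0.00783333.
Level-payment amortization: P = B₀·r / (1 − (1+r)^(−n)) = 1647.00·0.00783333 / (1 − 1.00783^(−60)).
Denominator 1 − (1+r)^(−60) = 0.373852131.
P = 12.9015 / 0.373852131 ≈ 34.51.

$34.51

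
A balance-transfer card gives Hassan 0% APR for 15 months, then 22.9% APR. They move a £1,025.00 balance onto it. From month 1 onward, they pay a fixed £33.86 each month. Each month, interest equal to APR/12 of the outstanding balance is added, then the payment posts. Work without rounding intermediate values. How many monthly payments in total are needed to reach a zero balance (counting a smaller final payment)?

34 months

Promo months 1–15 at r₀ = 0%/12 = 0; months 16+ at r₁ = 22.9%/12 = 0.0190833.
After month 15 (no interest yet): B = £1,025.00 − 15·£33.86 = £517.10.
Then at r₁ with £33.86/mo: n₂ = −ln(1 − r₁·B/P)/ln(1+r₁) ≈ 18.22 → 19 more payments.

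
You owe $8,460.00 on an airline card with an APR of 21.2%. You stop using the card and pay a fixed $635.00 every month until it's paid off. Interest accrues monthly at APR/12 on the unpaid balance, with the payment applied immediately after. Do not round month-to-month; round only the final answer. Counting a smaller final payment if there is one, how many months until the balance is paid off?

16 months

Monthly rate r = 21.2%/12 = 1.76667% = 0.0176667.
Recurrence: B ← B·(1+r) − $635.00.
Month 1: interest $149.46; balance after payment $7,974.46.
Month 2: interest $140.88; balance after payment $7,480.34.
Closed form: n = −ln(1 − rB₀/P)/ln(1+r) = −ln(0.76463)/ln(1.01767) ≈ 15.324, so the balance reaches zero during payment 16.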